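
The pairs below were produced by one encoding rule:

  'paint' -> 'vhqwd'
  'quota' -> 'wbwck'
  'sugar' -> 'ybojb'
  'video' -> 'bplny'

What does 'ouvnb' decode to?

inner

In paint: p→v is +6, a→h is +7, i→q is +8, n→w is +9 — the shift increases by 1 each position. Letter i (0-indexed) is shifted by i+6, so successive shifts are 6, 7, 8, ….
Decoding ouvnb: o−6=i, u−7=n, v−8=n, n−9=e, b−10=r.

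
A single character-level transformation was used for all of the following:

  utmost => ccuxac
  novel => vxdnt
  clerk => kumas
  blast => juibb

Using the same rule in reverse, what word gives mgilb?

exact

Shifts by position in utmost: pos 0: u→c (+8), pos 1: t→c (+9), pos 2: m→u (+8), pos 3: o→x (+9) — repeating every 2. The shifts repeat in a cycle of length 2: positions 0,1,… shift by +8, +9, then the pattern repeats.
Undoing it on mgilb: m−8=e, g−9=x, i−8=a, l−9=c, b−8=t.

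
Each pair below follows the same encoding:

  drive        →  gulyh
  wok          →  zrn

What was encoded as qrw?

not

Compare letters: d→g is +3, r→u is +3, i→l is +3 — a constant shift. Every letter moves 3 places later in the alphabet, wrapping around z→a.
Decoding qrw: q−3=n, r−3=o, w−3=t.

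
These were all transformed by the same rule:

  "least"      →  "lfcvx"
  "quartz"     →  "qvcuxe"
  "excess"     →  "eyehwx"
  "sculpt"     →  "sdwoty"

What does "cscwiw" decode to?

Letter i (0-indexed) is shifted by i+0, so successive shifts are 0, 1, 2, ….
Reversing it on cscwiw: c−0=c, s−1=r, c−2=a, w−3=t, i−4=e, w−5=r.

crater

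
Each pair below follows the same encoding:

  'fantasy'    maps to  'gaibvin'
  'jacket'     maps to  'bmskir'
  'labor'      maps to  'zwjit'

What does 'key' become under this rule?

gms

The output letters match the input read backwards, each shifted +8: fantasy reversed is ysatnaf. The word is reversed, then every letter is shifted forward by 8.
For key: reverse → yek; then shift: y+8=g, e+8=m, k+8=s.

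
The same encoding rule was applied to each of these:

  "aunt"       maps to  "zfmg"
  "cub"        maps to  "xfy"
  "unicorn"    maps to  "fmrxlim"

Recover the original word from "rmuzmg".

infant

Each letter is replaced by its mirror in the alphabet: a↔z, b↔y, c↔x, and so on (the Atbash cipher).
Decoding rmuzmg: r↔i, m↔n, u↔f, z↔a, m↔n, g↔t.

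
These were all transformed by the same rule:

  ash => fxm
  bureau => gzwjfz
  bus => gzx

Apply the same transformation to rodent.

wtijsy

Compare letters: a→f is +5, s→x is +5, h→m is +5 — a constant shift. Every letter moves 5 places later in the alphabet, wrapping around z→a.
On rodent: r+5=w, o+5=t, d+5=i, e+5=j, n+5=s, t+5=y.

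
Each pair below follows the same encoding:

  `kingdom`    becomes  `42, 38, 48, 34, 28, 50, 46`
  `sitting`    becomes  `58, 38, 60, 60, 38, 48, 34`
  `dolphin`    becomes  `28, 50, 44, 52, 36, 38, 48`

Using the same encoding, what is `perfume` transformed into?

With a=1..z=26, the number is 2·pos + 20.
On perfume: p=16→52, e=5→30, r=18→56, f=6→32, u=21→62, m=13→46, e=5→30.

52, 30, 56, 32, 62, 46, 30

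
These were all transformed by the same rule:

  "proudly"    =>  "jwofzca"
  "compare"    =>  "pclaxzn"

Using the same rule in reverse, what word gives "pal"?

The output letters match the input read backwards, each shifted +11: proudly reversed is ylduorp. Two steps: reverse the string, then apply a Caesar shift of +11.
Decoding pal: shift back: p−11=e, a−11=p, l−11=a → epa; then reverse → ape.

ape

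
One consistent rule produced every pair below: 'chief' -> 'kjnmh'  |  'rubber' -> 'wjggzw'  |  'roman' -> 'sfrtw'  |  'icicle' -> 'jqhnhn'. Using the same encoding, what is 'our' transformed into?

wzt

The output letters match the input read backwards, each shifted +5: chief reversed is feihc. The word is reversed, then every letter is shifted forward by 5.
Applying it to our: reverse → ruo; then shift: r+5=w, u+5=z, o+5=t.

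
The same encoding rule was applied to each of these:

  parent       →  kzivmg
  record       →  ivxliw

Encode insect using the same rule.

Each pair mirrors across the alphabet (p↔k, a↔z, r↔i): positions sum to 25. Letters are reflected about the middle of the alphabet (position → 25−position): Atbash.
Applying it to insect: i↔r, n↔m, s↔h, e↔v, c↔x, t↔g.

rmhvxg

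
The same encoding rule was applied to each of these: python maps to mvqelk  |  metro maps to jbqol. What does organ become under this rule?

lodxk

Compare letters: p→m is +23, y→v is +23, t→q is +23 — a constant shift. Each letter is shifted forward by 23 in the alphabet (a Caesar shift of +23).
Applying it to organ: o+23=l, r+23=o, g+23=d, a+23=x, n+23=k.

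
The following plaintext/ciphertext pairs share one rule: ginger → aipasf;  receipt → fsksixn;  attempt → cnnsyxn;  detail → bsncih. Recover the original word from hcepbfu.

laundry

g(6)→a(0) and i(8)→i(8) fit y≡17x+2 (mod 26); the inverse of 17 mod 26 is 23. This is an affine cipher: with a=0,…,z=25, each position x becomes (17x+2) mod 26.
Undoing it on hcepbfu: h(7)→23·(7−2)≡11=l; c(2)→23·(2−2)≡0=a; e(4)→23·(4−2)≡20=u; p(15)→23·(15−2)≡13=n; b(1)→23·(1−2)≡3=d; f(5)→23·(5−2)≡17=r; u(20)→23·(20−2)≡24=y (all mod 26).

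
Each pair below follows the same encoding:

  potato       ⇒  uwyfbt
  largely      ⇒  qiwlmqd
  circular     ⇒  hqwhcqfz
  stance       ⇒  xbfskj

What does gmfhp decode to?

beach

It's a Vigenère-style cipher with numeric key [5,8,5]: position i shifts by key[i mod 3].
Reversing it on gmfhp: g−5=b, m−8=e, f−5=a, h−5=c, p−8=h.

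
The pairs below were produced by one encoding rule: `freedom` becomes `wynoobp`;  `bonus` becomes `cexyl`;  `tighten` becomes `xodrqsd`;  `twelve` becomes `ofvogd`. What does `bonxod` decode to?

The word is reversed, then every letter is shifted forward by 10.
Reversing it on bonxod: shift back: b−10=r, o−10=e, n−10=d, x−10=n, o−10=e, d−10=t → rednet; then reverse → tender.

tender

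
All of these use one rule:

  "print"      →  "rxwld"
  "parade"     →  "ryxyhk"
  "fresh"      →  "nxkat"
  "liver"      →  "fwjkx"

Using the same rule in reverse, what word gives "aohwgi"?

sodium

p(15)→r(17) and r(17)→x(23) fit y≡3x+24 (mod 26); the inverse of 3 mod 26 is 9. Each letter's alphabet position (a=0..z=25) is mapped through 3·x+24 mod 26 — an affine cipher.
Reversing it on aohwgi: a(0)→9·(0−24)≡18=s; o(14)→9·(14−24)≡14=o; h(7)→9·(7−24)≡3=d; w(22)→9·(22−24)≡8=i; g(6)→9·(6−24)≡20=u; i(8)→9·(8−24)≡12=m (all mod 26).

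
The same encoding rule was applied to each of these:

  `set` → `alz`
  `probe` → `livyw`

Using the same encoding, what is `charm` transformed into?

The output letters match the input read backwards, each shifted +7: set reversed is tes. Two steps: reverse the string, then apply a Caesar shift of +7.
Applying it to charm: reverse → mrahc; then shift: m+7=t, r+7=y, a+7=h, h+7=o, c+7=j.

tyhoj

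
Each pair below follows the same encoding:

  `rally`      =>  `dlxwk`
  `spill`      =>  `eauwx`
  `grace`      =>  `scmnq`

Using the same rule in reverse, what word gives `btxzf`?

A repeating key of period 2 is used — shifts +12, +11 over and over.
Undoing it on btxzf: b−12=p, t−11=i, x−12=l, z−11=o, f−12=t.

pilot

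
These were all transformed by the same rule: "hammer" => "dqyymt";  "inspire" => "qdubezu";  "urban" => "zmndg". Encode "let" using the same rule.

The output letters match the input read backwards, each shifted +12: hammer reversed is remmah. The word is reversed, then every letter is shifted forward by 12.
Applying it to let: reverse → tel; then shift: t+12=f, e+12=q, l+12=x.

fqx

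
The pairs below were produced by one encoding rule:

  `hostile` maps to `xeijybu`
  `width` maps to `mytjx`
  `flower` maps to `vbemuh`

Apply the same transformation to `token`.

jeaud

This is a Caesar cipher with shift 16.
On token: t+16=j, o+16=e, k+16=a, e+16=u, n+16=d.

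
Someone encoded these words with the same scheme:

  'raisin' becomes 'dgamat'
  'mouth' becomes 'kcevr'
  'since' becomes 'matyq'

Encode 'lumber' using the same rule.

Treating letters as 0–25, the rule is x ↦ 9x + 6 (mod 26).
Applying it to lumber: l(11)→9·11+6≡1=b; u(20)→9·20+6≡4=e; m(12)→9·12+6≡10=k; b(1)→9·1+6≡15=p; e(4)→9·4+6≡16=q; r(17)→9·17+6≡3=d (all mod 26).

bekpqd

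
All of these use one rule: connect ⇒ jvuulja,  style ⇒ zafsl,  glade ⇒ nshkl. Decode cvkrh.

Every letter moves 7 places later in the alphabet, wrapping around z→a.
Reversing it on cvkrh: c−7=v, v−7=o, k−7=d, r−7=k, h−7=a.

vodka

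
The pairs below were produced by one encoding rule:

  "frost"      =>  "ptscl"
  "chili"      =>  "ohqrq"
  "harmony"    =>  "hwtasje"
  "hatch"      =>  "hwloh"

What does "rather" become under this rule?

twlhgt

Treating letters as 0–25, the rule is x ↦ 9x + 22 (mod 26).
Applying it to rather: r(17)→9·17+22≡19=t; a(0)→9·0+22≡22=w; t(19)→9·19+22≡11=l; h(7)→9·7+22≡7=h; e(4)→9·4+22≡6=g; r(17)→9·17+22≡19=t (all mod 26).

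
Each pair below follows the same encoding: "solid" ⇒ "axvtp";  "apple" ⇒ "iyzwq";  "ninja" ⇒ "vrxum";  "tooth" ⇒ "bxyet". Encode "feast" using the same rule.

nnkdf

Each letter shifts forward by (position + 8), i.e. 8, 9, 10, … — the shift grows by one for each successive letter.
On feast: f+8=n, e+9=n, a+10=k, s+11=d, t+12=f.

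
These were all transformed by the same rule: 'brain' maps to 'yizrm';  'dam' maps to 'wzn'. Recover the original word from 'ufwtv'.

Each pair mirrors across the alphabet (b↔y, r↔i, a↔z): positions sum to 25. This is the alphabet-reversal cipher (Atbash): a becomes z, b becomes y, etc.
Reversing it on ufwtv: u↔f, f↔u, w↔d, t↔g, v↔e.

fudge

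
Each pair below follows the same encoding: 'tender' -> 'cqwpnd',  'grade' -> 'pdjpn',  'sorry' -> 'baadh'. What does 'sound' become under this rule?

badzm

Shifts by position in tender: pos 0: t→c (+9), pos 1: e→q (+12), pos 2: n→w (+9), pos 3: d→p (+12) — repeating every 2. It's a Vigenère-style cipher with numeric key [9,12]: position i shifts by key[i mod 2].
For sound: s+9=b, o+12=a, u+9=d, n+12=z, d+9=m.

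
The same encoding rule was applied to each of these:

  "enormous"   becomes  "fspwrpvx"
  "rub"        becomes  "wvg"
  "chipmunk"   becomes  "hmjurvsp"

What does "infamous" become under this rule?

jskbrpvx

Vowels shift forward by 1 and consonants shift forward by 5.
On infamous: i(vowel)+1=j, n(cons)+5=s, f(cons)+5=k, a(vowel)+1=b, m(cons)+5=r, o(vowel)+1=p, u(vowel)+1=v, s(cons)+5=x.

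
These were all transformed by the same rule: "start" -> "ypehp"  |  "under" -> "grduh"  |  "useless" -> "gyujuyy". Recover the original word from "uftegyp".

s(18)→y(24) and t(19)→p(15) fit y≡17x+4 (mod 26); the inverse of 17 mod 26 is 23. Treating letters as 0–25, the rule is x ↦ 17x + 4 (mod 26).
Reversing it on uftegyp: u(20)→23·(20−4)≡4=e; f(5)→23·(5−4)≡23=x; t(19)→23·(19−4)≡7=h; e(4)→23·(4−4)≡0=a; g(6)→23·(6−4)≡20=u; y(24)→23·(24−4)≡18=s; p(15)→23·(15−4)≡19=t (all mod 26).

exhaust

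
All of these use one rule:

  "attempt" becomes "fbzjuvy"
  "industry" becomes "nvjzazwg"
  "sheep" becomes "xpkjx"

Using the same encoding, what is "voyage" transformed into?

awefok

Shifts by position in attempt: pos 0: a→f (+5), pos 1: t→b (+8), pos 2: t→z (+6), pos 3: e→j (+5), pos 4: m→u (+8), pos 5: p→v (+6) — repeating every 3. It's a Vigenère-style cipher with numeric key [5,8,6]: position i shifts by key[i mod 3].
On voyage: v+5=a, o+8=w, y+6=e, a+5=f, g+8=o, e+6=k.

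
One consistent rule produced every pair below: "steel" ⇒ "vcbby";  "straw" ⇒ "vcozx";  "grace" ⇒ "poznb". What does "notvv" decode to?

Each letter's alphabet position (a=0..z=25) is mapped through 7·x+25 mod 26 — an affine cipher.
Reversing it on notvv: n(13)→15·(13−25)≡2=c; o(14)→15·(14−25)≡17=r; t(19)→15·(19−25)≡14=o; v(21)→15·(21−25)≡18=s; v(21)→15·(21−25)≡18=s (all mod 26).

cross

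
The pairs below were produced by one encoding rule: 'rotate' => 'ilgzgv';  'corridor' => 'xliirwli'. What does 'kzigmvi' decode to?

Each pair mirrors across the alphabet (r↔i, o↔l, t↔g): positions sum to 25. Each letter is replaced by its mirror in the alphabet: a↔z, b↔y, c↔x, and so on (the Atbash cipher).
Undoing it on kzigmvi: k↔p, z↔a, i↔r, g↔t, m↔n, v↔e, i↔r.

partner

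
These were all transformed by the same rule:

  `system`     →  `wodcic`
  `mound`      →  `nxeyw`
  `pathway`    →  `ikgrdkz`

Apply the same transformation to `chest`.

The output letters match the input read backwards, each shifted +10: system reversed is metsys. The word is reversed, then every letter is shifted forward by 10.
On chest: reverse → tsehc; then shift: t+10=d, s+10=c, e+10=o, h+10=r, c+10=m.

dcorm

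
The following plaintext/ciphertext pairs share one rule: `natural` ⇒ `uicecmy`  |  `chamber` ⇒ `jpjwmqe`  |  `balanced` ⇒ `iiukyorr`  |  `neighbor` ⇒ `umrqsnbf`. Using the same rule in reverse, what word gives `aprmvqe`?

thicker

Letter i (0-indexed) is shifted by i+7, so successive shifts are 7, 8, 9, ….
Undoing it on aprmvqe: a−7=t, p−8=h, r−9=i, m−10=c, v−11=k, q−12=e, e−13=r.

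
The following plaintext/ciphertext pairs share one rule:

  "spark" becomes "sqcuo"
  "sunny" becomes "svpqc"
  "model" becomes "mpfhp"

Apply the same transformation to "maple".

mbroi

In spark: s→s is +0, p→q is +1, a→c is +2, r→u is +3 — the shift increases by 1 each position. The shift increases by 1 at each position, starting from +0: 0, 1, 2, ….
On maple: m+0=m, a+1=b, p+2=r, l+3=o, e+4=i.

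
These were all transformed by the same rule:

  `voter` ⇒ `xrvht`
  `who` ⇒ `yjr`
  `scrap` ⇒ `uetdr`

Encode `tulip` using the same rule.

Vowels shift forward by 3 and consonants shift forward by 2.
For tulip: t(cons)+2=v, u(vowel)+3=x, l(cons)+2=n, i(vowel)+3=l, p(cons)+2=r.

vxnlr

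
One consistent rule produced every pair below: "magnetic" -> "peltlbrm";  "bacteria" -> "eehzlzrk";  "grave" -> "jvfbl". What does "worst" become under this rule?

zswya

The shift increases by 1 at each position, starting from +3: 3, 4, 5, ….
Applying it to worst: w+3=z, o+4=s, r+5=w, s+6=y, t+7=a.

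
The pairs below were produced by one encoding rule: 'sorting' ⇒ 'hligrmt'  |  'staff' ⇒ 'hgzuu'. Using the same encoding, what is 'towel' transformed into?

Each pair mirrors across the alphabet (s↔h, o↔l, r↔i): positions sum to 25. Each letter is replaced by its mirror in the alphabet: a↔z, b↔y, c↔x, and so on (the Atbash cipher).
For towel: t↔g, o↔l, w↔d, e↔v, l↔o.

gldvo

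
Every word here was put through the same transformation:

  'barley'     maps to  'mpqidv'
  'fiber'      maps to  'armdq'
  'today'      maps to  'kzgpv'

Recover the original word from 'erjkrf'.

victim

This is an affine cipher: with a=0,…,z=25, each position x becomes (23x+15) mod 26.
Decoding erjkrf: e(4)→17·(4−15)≡21=v; r(17)→17·(17−15)≡8=i; j(9)→17·(9−15)≡2=c; k(10)→17·(10−15)≡19=t; r(17)→17·(17−15)≡8=i; f(5)→17·(5−15)≡12=m (all mod 26).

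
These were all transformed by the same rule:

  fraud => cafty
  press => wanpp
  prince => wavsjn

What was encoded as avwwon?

ripple

Treating letters as 0–25, the rule is x ↦ 15x + 5 (mod 26).
Decoding avwwon: a(0)→7·(0−5)≡17=r; v(21)→7·(21−5)≡8=i; w(22)→7·(22−5)≡15=p; w(22)→7·(22−5)≡15=p; o(14)→7·(14−5)≡11=l; n(13)→7·(13−5)≡4=e (all mod 26).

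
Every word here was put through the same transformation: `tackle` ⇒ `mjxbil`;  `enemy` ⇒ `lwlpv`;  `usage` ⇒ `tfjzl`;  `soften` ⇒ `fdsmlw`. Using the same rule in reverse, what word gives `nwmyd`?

This is an affine cipher: with a=0,…,z=25, each position x becomes (7x+9) mod 26.
Decoding nwmyd: n(13)→15·(13−9)≡8=i; w(22)→15·(22−9)≡13=n; m(12)→15·(12−9)≡19=t; y(24)→15·(24−9)≡17=r; d(3)→15·(3−9)≡14=o (all mod 26).

intro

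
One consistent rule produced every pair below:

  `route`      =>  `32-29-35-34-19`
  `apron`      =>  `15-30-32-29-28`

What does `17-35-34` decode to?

cut

r is letter #18 and maps to 32: an offset of 14. Each letter is replaced by its alphabet position (a=1..z=26) + 14.
Undoing it on 17-35-34: 17→(17−14)÷1=3=c, 35→(35−14)÷1=21=u, 34→(34−14)÷1=20=t.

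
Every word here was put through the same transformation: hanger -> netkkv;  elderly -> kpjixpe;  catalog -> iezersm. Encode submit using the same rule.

yyhqox

Shifts by position in hanger: pos 0: h→n (+6), pos 1: a→e (+4), pos 2: n→t (+6), pos 3: g→k (+4) — repeating every 2. A repeating key of period 2 is used — shifts +6, +4 over and over.
Applying it to submit: s+6=y, u+4=y, b+6=h, m+4=q, i+6=o, t+4=x.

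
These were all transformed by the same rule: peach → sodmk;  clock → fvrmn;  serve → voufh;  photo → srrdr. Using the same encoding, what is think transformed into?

The shifts repeat in a cycle of length 2: positions 0,1,… shift by +3, +10, then the pattern repeats.
On think: t+3=w, h+10=r, i+3=l, n+10=x, k+3=n.

wrlxn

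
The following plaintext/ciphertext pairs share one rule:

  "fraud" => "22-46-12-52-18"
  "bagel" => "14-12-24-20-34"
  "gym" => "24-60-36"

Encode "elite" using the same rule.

20-34-28-50-20

f(#6)→22 and r(#18)→46: differences scale by 2, so n = 2·pos + 10. The formula is n = 2×(alphabet index, a=1) + 10.
Applying it to elite: e=5→20, l=12→34, i=9→28, t=20→50, e=5→20.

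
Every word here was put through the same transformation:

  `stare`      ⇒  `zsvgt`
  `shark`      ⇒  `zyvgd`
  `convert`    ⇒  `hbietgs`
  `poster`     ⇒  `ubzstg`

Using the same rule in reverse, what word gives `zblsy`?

This is an affine cipher: with a=0,…,z=25, each position x becomes (19x+21) mod 26.
Decoding zblsy: z(25)→11·(25−21)≡18=s; b(1)→11·(1−21)≡14=o; l(11)→11·(11−21)≡20=u; s(18)→11·(18−21)≡19=t; y(24)→11·(24−21)≡7=h (all mod 26).

south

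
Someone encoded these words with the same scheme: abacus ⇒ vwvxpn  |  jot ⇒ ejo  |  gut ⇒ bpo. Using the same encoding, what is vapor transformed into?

Compare letters: a→v is +21, b→w is +21, a→v is +21 — a constant shift. It's a constant shift of +21 (ROT21).
For vapor: v+21=q, a+21=v, p+21=k, o+21=j, r+21=m.

qvkjm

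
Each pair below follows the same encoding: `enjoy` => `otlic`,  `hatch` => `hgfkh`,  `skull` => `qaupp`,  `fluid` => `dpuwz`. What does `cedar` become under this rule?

kozgb

e(4)→o(14) and n(13)→t(19) fit y≡15x+6 (mod 26); the inverse of 15 mod 26 is 7. Each letter's alphabet position (a=0..z=25) is mapped through 15·x+6 mod 26 — an affine cipher.
Applying it to cedar: c(2)→15·2+6≡10=k; e(4)→15·4+6≡14=o; d(3)→15·3+6≡25=z; a(0)→15·0+6≡6=g; r(17)→15·17+6≡1=b (all mod 26).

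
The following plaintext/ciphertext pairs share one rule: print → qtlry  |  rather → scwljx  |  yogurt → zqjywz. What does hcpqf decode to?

In print: p→q is +1, r→t is +2, i→l is +3, n→r is +4 — the shift increases by 1 each position. The shift increases by 1 at each position, starting from +1: 1, 2, 3, ….
Decoding hcpqf: h−1=g, c−2=a, p−3=m, q−4=m, f−5=a.

gamma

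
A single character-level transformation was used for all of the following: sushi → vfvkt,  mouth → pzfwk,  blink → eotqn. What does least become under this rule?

The shift depends on letter class: consonant s→v is +3, but vowel u→f is +11. The rule splits by letter class: vowels +11, consonants +3.
For least: l(cons)+3=o, e(vowel)+11=p, a(vowel)+11=l, s(cons)+3=v, t(cons)+3=w.

oplvw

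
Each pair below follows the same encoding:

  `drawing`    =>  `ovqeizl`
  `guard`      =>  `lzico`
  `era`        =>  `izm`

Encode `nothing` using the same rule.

ovqpbwv

The output letters match the input read backwards, each shifted +8: drawing reversed is gniward. Read the word backwards and shift each letter +8.
For nothing: reverse → gnihton; then shift: g+8=o, n+8=v, i+8=q, h+8=p, t+8=b, o+8=w, n+8=v.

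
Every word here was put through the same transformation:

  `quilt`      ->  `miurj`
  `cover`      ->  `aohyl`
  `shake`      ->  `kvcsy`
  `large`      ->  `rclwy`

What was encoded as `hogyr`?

q(16)→m(12) and u(20)→i(8) fit y≡25x+2 (mod 26); the inverse of 25 mod 26 is 25. Treating letters as 0–25, the rule is x ↦ 25x + 2 (mod 26).
Undoing it on hogyr: h(7)→25·(7−2)≡21=v; o(14)→25·(14−2)≡14=o; g(6)→25·(6−2)≡22=w; y(24)→25·(24−2)≡4=e; r(17)→25·(17−2)≡11=l (all mod 26).

vowel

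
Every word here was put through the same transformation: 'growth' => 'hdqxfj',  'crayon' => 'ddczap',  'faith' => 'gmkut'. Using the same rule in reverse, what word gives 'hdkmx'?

The shifts repeat in a cycle of length 3: positions 0,1,… shift by +1, +12, +2, then the pattern repeats.
Undoing it on hdkmx: h−1=g, d−12=r, k−2=i, m−1=l, x−12=l.

grill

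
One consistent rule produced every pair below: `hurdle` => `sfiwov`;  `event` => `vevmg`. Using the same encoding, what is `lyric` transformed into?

Each letter is replaced by its mirror in the alphabet: a↔z, b↔y, c↔x, and so on (the Atbash cipher).
For lyric: l↔o, y↔b, r↔i, i↔r, c↔x.

obirx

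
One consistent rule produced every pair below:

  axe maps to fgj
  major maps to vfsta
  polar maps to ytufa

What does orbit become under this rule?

taknc

The shift depends on letter class: consonant x→g is +9, but vowel a→f is +5. The rule splits by letter class: vowels +5, consonants +9.
Applying it to orbit: o(vowel)+5=t, r(cons)+9=a, b(cons)+9=k, i(vowel)+5=n, t(cons)+9=c.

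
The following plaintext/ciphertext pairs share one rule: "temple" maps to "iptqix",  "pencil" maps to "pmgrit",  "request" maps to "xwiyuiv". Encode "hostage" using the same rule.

The output letters match the input read backwards, each shifted +4: temple reversed is elpmet. Two steps: reverse the string, then apply a Caesar shift of +4.
On hostage: reverse → egatsoh; then shift: e+4=i, g+4=k, a+4=e, t+4=x, s+4=w, o+4=s, h+4=l.

ikexwsl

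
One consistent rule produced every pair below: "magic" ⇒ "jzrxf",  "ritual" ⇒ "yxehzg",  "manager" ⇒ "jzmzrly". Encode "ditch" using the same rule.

m(12)→j(9) and a(0)→z(25) fit y≡3x+25 (mod 26); the inverse of 3 mod 26 is 9. Treating letters as 0–25, the rule is x ↦ 3x + 25 (mod 26).
Applying it to ditch: d(3)→3·3+25≡8=i; i(8)→3·8+25≡23=x; t(19)→3·19+25≡4=e; c(2)→3·2+25≡5=f; h(7)→3·7+25≡20=u (all mod 26).

ixefu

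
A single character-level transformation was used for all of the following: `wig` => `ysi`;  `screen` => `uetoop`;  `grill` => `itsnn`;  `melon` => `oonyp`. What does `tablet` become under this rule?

vkdnov

The shift depends on letter class: consonant w→y is +2, but vowel i→s is +10. Two shifts are in play — +10 for a/e/i/o/u, +2 for every other letter.
For tablet: t(cons)+2=v, a(vowel)+10=k, b(cons)+2=d, l(cons)+2=n, e(vowel)+10=o, t(cons)+2=v.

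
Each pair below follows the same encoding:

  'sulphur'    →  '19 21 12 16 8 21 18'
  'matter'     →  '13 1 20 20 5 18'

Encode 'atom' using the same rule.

1 20 15 13

s is letter #19 and maps to 19: an offset of 0. Letters become their 1-indexed alphabet positions: a=1 … z=26.
On atom: a=1→1, t=20→20, o=15→15, m=13→13.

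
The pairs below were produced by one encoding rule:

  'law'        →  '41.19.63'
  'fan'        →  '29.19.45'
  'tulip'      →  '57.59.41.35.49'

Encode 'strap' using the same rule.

l(#12)→41 and a(#1)→19: differences scale by 2, so n = 2·pos + 17. Each letter becomes 2×(its alphabet position, a=1..z=26) + 17.
Applying it to strap: s=19→55, t=20→57, r=18→53, a=1→19, p=16→49.

55.57.53.19.49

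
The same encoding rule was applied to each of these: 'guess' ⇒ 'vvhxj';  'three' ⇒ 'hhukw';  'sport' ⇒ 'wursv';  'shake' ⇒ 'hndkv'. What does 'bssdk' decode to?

The output letters match the input read backwards, each shifted +3: guess reversed is sseug. The word is reversed, then every letter is shifted forward by 3.
Undoing it on bssdk: shift back: b−3=y, s−3=p, s−3=p, d−3=a, k−3=h → yppah; then reverse → happy.

happy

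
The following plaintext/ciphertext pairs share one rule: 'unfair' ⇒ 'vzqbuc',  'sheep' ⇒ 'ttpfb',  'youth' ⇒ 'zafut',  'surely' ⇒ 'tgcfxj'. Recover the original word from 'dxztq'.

Shifts by position in unfair: pos 0: u→v (+1), pos 1: n→z (+12), pos 2: f→q (+11), pos 3: a→b (+1), pos 4: i→u (+12), pos 5: r→c (+11) — repeating every 3. The shifts repeat in a cycle of length 3: positions 0,1,… shift by +1, +12, +11, then the pattern repeats.
Decoding dxztq: d−1=c, x−12=l, z−11=o, t−1=s, q−12=e.

close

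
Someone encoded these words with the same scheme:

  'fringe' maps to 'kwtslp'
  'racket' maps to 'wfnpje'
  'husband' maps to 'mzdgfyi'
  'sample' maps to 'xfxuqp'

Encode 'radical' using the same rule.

wfonhlq

Shifts by position in fringe: pos 0: f→k (+5), pos 1: r→w (+5), pos 2: i→t (+11), pos 3: n→s (+5), pos 4: g→l (+5), pos 5: e→p (+11) — repeating every 3. A repeating key of period 3 is used — shifts +5, +5, +11 over and over.
For radical: r+5=w, a+5=f, d+11=o, i+5=n, c+5=h, a+11=l, l+5=q.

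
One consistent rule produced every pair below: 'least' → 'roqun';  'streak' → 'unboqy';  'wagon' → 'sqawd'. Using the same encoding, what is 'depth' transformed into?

l(11)→r(17) and e(4)→o(14) fit y≡19x+16 (mod 26); the inverse of 19 mod 26 is 11. Treating letters as 0–25, the rule is x ↦ 19x + 16 (mod 26).
Applying it to depth: d(3)→19·3+16≡21=v; e(4)→19·4+16≡14=o; p(15)→19·15+16≡15=p; t(19)→19·19+16≡13=n; h(7)→19·7+16≡19=t (all mod 26).

vopnt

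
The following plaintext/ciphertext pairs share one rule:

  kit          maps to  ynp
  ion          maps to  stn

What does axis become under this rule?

The output letters match the input read backwards, each shifted +5: kit reversed is tik. Read the word backwards and shift each letter +5.
On axis: reverse → sixa; then shift: s+5=x, i+5=n, x+5=c, a+5=f.

xncf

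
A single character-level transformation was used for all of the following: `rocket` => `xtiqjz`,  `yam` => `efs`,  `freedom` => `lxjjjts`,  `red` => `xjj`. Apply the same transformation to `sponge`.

The shift depends on letter class: consonant r→x is +6, but vowel o→t is +5. The rule splits by letter class: vowels +5, consonants +6.
Applying it to sponge: s(cons)+6=y, p(cons)+6=v, o(vowel)+5=t, n(cons)+6=t, g(cons)+6=m, e(vowel)+5=j.

yvttmj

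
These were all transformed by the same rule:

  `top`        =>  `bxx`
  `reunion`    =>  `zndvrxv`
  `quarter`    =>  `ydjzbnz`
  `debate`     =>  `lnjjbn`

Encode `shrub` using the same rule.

The rule splits by letter class: vowels +9, consonants +8.
On shrub: s(cons)+8=a, h(cons)+8=p, r(cons)+8=z, u(vowel)+9=d, b(cons)+8=j.

apzdj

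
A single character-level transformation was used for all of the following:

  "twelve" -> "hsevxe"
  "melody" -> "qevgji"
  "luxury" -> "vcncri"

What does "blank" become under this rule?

Treating letters as 0–25, the rule is x ↦ 21x + 24 (mod 26).
On blank: b(1)→21·1+24≡19=t; l(11)→21·11+24≡21=v; a(0)→21·0+24≡24=y; n(13)→21·13+24≡11=l; k(10)→21·10+24≡0=a (all mod 26).

tvyla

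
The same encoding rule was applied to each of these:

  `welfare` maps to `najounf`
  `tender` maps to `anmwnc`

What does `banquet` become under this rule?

The output letters match the input read backwards, each shifted +9: welfare reversed is eraflew. Read the word backwards and shift each letter +9.
For banquet: reverse → teuqnab; then shift: t+9=c, e+9=n, u+9=d, q+9=z, n+9=w, a+9=j, b+9=k.

cndzwjk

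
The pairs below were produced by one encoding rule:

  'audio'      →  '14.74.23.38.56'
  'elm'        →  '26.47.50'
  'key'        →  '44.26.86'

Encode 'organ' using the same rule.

a(#1)→14 and u(#21)→74: differences scale by 3, so n = 3·pos + 11. The formula is n = 3×(alphabet index, a=1) + 11.
Applying it to organ: o=15→56, r=18→65, g=7→32, a=1→14, n=14→53.

56.65.32.14.53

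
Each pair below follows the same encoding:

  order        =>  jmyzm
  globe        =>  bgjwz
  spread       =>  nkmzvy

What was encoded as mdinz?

rinse

Compare letters: o→j is +21, r→m is +21, d→y is +21 — a constant shift. Each letter is shifted forward by 21 in the alphabet (a Caesar shift of +21).
Decoding mdinz: m−21=r, d−21=i, i−21=n, n−21=s, z−21=e.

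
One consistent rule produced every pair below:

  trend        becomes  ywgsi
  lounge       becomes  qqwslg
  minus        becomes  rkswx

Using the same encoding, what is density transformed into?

The rule splits by letter class: vowels +2, consonants +5.
For density: d(cons)+5=i, e(vowel)+2=g, n(cons)+5=s, s(cons)+5=x, i(vowel)+2=k, t(cons)+5=y, y(cons)+5=d.

igsxkyd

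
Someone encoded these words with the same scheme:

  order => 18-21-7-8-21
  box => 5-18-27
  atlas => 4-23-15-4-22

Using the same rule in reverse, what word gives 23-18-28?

o is letter #15 and maps to 18: an offset of 3. The number is (letter's place in the alphabet, a=1) + 3.
Reversing it on 23-18-28: 23→(23−3)÷1=20=t, 18→(18−3)÷1=15=o, 28→(28−3)÷1=25=y.

toy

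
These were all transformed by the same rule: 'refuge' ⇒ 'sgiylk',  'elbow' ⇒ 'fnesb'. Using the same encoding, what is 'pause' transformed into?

In refuge: r→s is +1, e→g is +2, f→i is +3, u→y is +4 — the shift increases by 1 each position. Each letter shifts forward by (position + 1), i.e. 1, 2, 3, … — the shift grows by one for each successive letter.
For pause: p+1=q, a+2=c, u+3=x, s+4=w, e+5=j.

qcxwj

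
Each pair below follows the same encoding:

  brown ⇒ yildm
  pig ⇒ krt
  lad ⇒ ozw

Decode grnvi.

Each pair mirrors across the alphabet (b↔y, r↔i, o↔l): positions sum to 25. This is the alphabet-reversal cipher (Atbash): a becomes z, b becomes y, etc.
Undoing it on grnvi: g↔t, r↔i, n↔m, v↔e, i↔r.

timer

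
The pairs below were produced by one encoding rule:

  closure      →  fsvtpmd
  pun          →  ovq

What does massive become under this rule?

fwjttbn

The output letters match the input read backwards, each shifted +1: closure reversed is erusolc. The word is reversed, then every letter is shifted forward by 1.
Applying it to massive: reverse → evissam; then shift: e+1=f, v+1=w, i+1=j, s+1=t, s+1=t, a+1=b, m+1=n.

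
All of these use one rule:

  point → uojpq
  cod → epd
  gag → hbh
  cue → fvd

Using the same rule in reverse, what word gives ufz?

yet

Two steps: reverse the string, then apply a Caesar shift of +1.
Decoding ufz: shift back: u−1=t, f−1=e, z−1=y → tey; then reverse → yet.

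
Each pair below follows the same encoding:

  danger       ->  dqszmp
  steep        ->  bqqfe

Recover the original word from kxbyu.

imply

The word is reversed, then every letter is shifted forward by 12.
Decoding kxbyu: shift back: k−12=y, x−12=l, b−12=p, y−12=m, u−12=i → ylpmi; then reverse → imply.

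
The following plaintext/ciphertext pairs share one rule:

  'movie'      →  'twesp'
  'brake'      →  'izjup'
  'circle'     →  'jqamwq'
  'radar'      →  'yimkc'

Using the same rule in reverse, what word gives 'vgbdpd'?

oyster

Each letter shifts forward by (position + 7), i.e. 7, 8, 9, … — the shift grows by one for each successive letter.
Undoing it on vgbdpd: v−7=o, g−8=y, b−9=s, d−10=t, p−11=e, d−12=r.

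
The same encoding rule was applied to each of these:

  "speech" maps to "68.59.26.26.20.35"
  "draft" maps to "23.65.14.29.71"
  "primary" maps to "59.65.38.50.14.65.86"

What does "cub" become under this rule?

20.74.17

Each letter becomes 3×(its alphabet position, a=1..z=26) + 11.
Applying it to cub: c=3→20, u=21→74, b=2→17.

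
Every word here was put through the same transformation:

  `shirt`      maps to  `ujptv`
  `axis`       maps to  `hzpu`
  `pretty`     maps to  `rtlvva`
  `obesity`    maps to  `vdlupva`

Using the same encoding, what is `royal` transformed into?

The shift depends on letter class: consonant s→u is +2, but vowel i→p is +7. The rule splits by letter class: vowels +7, consonants +2.
For royal: r(cons)+2=t, o(vowel)+7=v, y(cons)+2=a, a(vowel)+7=h, l(cons)+2=n.

tvahn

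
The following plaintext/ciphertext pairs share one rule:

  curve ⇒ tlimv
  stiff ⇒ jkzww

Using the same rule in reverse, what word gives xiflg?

group

Compare letters: c→t is +17, u→l is +17, r→i is +17 — a constant shift. It's a constant shift of +17 (ROT17).
Undoing it on xiflg: x−17=g, i−17=r, f−17=o, l−17=u, g−17=p.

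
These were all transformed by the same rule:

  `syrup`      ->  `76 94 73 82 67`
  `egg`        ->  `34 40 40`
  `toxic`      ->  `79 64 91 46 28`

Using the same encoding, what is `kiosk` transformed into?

52 46 64 76 52

Each letter becomes 3×(its alphabet position, a=1..z=26) + 19.
For kiosk: k=11→52, i=9→46, o=15→64, s=19→76, k=11→52.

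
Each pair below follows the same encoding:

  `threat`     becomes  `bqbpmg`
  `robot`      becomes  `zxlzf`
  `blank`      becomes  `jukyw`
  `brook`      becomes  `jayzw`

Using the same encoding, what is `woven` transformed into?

exfpz

In threat: t→b is +8, h→q is +9, r→b is +10, e→p is +11 — the shift increases by 1 each position. Letter i (0-indexed) is shifted by i+8, so successive shifts are 8, 9, 10, ….
For woven: w+8=e, o+9=x, v+10=f, e+11=p, n+12=z.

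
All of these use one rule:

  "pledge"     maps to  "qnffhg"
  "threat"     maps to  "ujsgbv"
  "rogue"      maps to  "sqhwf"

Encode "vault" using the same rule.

wcvnu

A repeating key of period 2 is used — shifts +1, +2 over and over.
For vault: v+1=w, a+2=c, u+1=v, l+2=n, t+1=u.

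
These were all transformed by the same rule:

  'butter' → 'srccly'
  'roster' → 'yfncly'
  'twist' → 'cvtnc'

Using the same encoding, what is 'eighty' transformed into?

b(1)→s(18) and u(20)→r(17) fit y≡15x+3 (mod 26); the inverse of 15 mod 26 is 7. Treating letters as 0–25, the rule is x ↦ 15x + 3 (mod 26).
Applying it to eighty: e(4)→15·4+3≡11=l; i(8)→15·8+3≡19=t; g(6)→15·6+3≡15=p; h(7)→15·7+3≡4=e; t(19)→15·19+3≡2=c; y(24)→15·24+3≡25=z (all mod 26).

ltpecz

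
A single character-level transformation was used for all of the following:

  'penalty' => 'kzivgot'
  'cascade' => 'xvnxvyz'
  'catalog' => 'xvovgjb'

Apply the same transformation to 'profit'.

kmjado

Compare letters: p→k is +21, e→z is +21, n→i is +21 — a constant shift. It's a constant shift of +21 (ROT21).
Applying it to profit: p+21=k, r+21=m, o+21=j, f+21=a, i+21=d, t+21=o.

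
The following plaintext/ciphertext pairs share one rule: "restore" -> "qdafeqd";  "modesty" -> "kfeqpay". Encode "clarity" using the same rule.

The output letters match the input read backwards, each shifted +12: restore reversed is erotser. Read the word backwards and shift each letter +12.
For clarity: reverse → ytiralc; then shift: y+12=k, t+12=f, i+12=u, r+12=d, a+12=m, l+12=x, c+12=o.

kfudmxo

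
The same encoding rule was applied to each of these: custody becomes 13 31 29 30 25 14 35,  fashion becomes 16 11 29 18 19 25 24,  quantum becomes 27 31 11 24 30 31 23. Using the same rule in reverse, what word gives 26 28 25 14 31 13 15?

produce

c is letter #3 and maps to 13: an offset of 10. Letters become their 1-based position plus 10 (so a→11, b→12, …).
Reversing it on 26 28 25 14 31 13 15: 26→(26−10)÷1=16=p, 28→(28−10)÷1=18=r, 25→(25−10)÷1=15=o, 14→(14−10)÷1=4=d, 31→(31−10)÷1=21=u, 13→(13−10)÷1=3=c, 15→(15−10)÷1=5=e.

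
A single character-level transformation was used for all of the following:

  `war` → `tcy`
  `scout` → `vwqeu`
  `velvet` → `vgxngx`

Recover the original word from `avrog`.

empty

The output letters match the input read backwards, each shifted +2: war reversed is raw. Read the word backwards and shift each letter +2.
Undoing it on avrog: shift back: a−2=y, v−2=t, r−2=p, o−2=m, g−2=e → ytpme; then reverse → empty.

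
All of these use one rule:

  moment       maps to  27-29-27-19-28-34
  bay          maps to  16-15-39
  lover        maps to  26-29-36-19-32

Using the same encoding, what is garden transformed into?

21-15-32-18-19-28

Letters become their 1-based position plus 14 (so a→15, b→16, …).
For garden: g=7→21, a=1→15, r=18→32, d=4→18, e=5→19, n=14→28.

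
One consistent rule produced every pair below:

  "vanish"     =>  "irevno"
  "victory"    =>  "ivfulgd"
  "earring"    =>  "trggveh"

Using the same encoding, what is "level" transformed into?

v(21)→i(8) and a(0)→r(17) fit y≡7x+17 (mod 26); the inverse of 7 mod 26 is 15. This is an affine cipher: with a=0,…,z=25, each position x becomes (7x+17) mod 26.
On level: l(11)→7·11+17≡16=q; e(4)→7·4+17≡19=t; v(21)→7·21+17≡8=i; e(4)→7·4+17≡19=t; l(11)→7·11+17≡16=q (all mod 26).

qtitq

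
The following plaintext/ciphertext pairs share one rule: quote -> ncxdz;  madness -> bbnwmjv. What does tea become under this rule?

jnc

The output letters match the input read backwards, each shifted +9: quote reversed is etouq. The word is reversed, then every letter is shifted forward by 9.
Applying it to tea: reverse → aet; then shift: a+9=j, e+9=n, t+9=c.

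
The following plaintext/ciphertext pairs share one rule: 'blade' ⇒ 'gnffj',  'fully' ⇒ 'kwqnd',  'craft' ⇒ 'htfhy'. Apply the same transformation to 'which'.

Shifts by position in blade: pos 0: b→g (+5), pos 1: l→n (+2), pos 2: a→f (+5), pos 3: d→f (+2) — repeating every 2. A repeating key of period 2 is used — shifts +5, +2 over and over.
For which: w+5=b, h+2=j, i+5=n, c+2=e, h+5=m.

bjnem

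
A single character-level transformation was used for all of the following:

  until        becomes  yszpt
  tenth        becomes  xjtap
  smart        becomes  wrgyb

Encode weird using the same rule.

In until: u→y is +4, n→s is +5, t→z is +6, i→p is +7 — the shift increases by 1 each position. Letter i (0-indexed) is shifted by i+4, so successive shifts are 4, 5, 6, ….
On weird: w+4=a, e+5=j, i+6=o, r+7=y, d+8=l.

ajoyl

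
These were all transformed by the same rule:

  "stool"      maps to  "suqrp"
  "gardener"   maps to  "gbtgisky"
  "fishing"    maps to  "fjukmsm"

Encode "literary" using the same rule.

The shift increases by 1 at each position, starting from +0: 0, 1, 2, ….
On literary: l+0=l, i+1=j, t+2=v, e+3=h, r+4=v, a+5=f, r+6=x, y+7=f.

ljvhvfxf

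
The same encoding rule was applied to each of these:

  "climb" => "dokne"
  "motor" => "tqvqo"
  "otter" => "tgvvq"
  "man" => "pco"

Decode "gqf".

The output letters match the input read backwards, each shifted +2: climb reversed is bmilc. The word is reversed, then every letter is shifted forward by 2.
Undoing it on gqf: shift back: g−2=e, q−2=o, f−2=d → eod; then reverse → doe.

doe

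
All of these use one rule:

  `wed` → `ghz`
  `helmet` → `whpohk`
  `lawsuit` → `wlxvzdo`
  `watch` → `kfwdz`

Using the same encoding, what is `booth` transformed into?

kwrre

The output letters match the input read backwards, each shifted +3: wed reversed is dew. Read the word backwards and shift each letter +3.
For booth: reverse → htoob; then shift: h+3=k, t+3=w, o+3=r, o+3=r, b+3=e.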